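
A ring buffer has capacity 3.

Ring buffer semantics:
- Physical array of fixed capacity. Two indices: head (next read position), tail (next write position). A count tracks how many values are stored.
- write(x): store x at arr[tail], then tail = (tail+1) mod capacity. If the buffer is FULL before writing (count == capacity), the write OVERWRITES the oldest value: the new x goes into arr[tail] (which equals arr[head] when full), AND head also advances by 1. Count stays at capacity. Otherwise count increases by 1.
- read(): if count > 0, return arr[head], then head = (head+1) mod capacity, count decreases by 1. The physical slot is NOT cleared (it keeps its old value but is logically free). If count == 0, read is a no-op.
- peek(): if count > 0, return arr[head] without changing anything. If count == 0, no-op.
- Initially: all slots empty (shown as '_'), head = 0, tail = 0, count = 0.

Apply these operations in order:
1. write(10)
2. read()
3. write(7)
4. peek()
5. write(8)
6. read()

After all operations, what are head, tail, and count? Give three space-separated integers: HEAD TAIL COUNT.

After op 1 (write(10)): arr=[10 _ _] head=0 tail=1 count=1
After op 2 (read()): arr=[10 _ _] head=1 tail=1 count=0
After op 3 (write(7)): arr=[10 7 _] head=1 tail=2 count=1
After op 4 (peek()): arr=[10 7 _] head=1 tail=2 count=1
After op 5 (write(8)): arr=[10 7 8] head=1 tail=0 count=2
After op 6 (read()): arr=[10 7 8] head=2 tail=0 count=1

Answer: 2 0 1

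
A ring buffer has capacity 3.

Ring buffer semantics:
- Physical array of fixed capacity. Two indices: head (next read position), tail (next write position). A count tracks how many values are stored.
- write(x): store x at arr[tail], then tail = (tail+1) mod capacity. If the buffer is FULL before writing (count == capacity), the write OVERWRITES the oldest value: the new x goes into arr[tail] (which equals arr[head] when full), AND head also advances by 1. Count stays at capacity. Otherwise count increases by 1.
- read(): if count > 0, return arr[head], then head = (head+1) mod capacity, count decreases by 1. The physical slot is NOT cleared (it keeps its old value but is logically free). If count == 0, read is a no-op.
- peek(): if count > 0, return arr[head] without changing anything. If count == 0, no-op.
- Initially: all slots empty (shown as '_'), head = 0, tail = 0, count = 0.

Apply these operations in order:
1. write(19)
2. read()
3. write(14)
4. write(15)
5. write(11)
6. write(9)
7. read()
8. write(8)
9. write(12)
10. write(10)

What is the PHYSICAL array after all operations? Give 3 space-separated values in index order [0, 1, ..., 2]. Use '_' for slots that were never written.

After op 1 (write(19)): arr=[19 _ _] head=0 tail=1 count=1
After op 2 (read()): arr=[19 _ _] head=1 tail=1 count=0
After op 3 (write(14)): arr=[19 14 _] head=1 tail=2 count=1
After op 4 (write(15)): arr=[19 14 15] head=1 tail=0 count=2
After op 5 (write(11)): arr=[11 14 15] head=1 tail=1 count=3
After op 6 (write(9)): arr=[11 9 15] head=2 tail=2 count=3
After op 7 (read()): arr=[11 9 15] head=0 tail=2 count=2
After op 8 (write(8)): arr=[11 9 8] head=0 tail=0 count=3
After op 9 (write(12)): arr=[12 9 8] head=1 tail=1 count=3
After op 10 (write(10)): arr=[12 10 8] head=2 tail=2 count=3

Answer: 12 10 8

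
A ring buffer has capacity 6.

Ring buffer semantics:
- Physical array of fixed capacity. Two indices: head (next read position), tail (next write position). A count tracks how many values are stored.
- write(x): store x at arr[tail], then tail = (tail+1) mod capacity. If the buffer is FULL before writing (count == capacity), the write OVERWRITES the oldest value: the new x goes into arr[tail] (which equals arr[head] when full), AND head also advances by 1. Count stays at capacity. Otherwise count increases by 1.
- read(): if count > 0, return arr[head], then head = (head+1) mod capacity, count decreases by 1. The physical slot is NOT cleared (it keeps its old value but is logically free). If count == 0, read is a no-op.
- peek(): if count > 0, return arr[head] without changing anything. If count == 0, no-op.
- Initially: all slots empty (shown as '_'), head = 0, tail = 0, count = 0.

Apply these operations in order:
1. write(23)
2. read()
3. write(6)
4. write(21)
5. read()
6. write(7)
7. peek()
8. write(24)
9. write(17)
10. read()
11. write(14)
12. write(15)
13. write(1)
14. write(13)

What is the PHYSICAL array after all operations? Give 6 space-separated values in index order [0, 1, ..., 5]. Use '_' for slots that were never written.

Answer: 14 15 1 13 24 17

Derivation:
After op 1 (write(23)): arr=[23 _ _ _ _ _] head=0 tail=1 count=1
After op 2 (read()): arr=[23 _ _ _ _ _] head=1 tail=1 count=0
After op 3 (write(6)): arr=[23 6 _ _ _ _] head=1 tail=2 count=1
After op 4 (write(21)): arr=[23 6 21 _ _ _] head=1 tail=3 count=2
After op 5 (read()): arr=[23 6 21 _ _ _] head=2 tail=3 count=1
After op 6 (write(7)): arr=[23 6 21 7 _ _] head=2 tail=4 count=2
After op 7 (peek()): arr=[23 6 21 7 _ _] head=2 tail=4 count=2
After op 8 (write(24)): arr=[23 6 21 7 24 _] head=2 tail=5 count=3
After op 9 (write(17)): arr=[23 6 21 7 24 17] head=2 tail=0 count=4
After op 10 (read()): arr=[23 6 21 7 24 17] head=3 tail=0 count=3
After op 11 (write(14)): arr=[14 6 21 7 24 17] head=3 tail=1 count=4
After op 12 (write(15)): arr=[14 15 21 7 24 17] head=3 tail=2 count=5
After op 13 (write(1)): arr=[14 15 1 7 24 17] head=3 tail=3 count=6
After op 14 (write(13)): arr=[14 15 1 13 24 17] head=4 tail=4 count=6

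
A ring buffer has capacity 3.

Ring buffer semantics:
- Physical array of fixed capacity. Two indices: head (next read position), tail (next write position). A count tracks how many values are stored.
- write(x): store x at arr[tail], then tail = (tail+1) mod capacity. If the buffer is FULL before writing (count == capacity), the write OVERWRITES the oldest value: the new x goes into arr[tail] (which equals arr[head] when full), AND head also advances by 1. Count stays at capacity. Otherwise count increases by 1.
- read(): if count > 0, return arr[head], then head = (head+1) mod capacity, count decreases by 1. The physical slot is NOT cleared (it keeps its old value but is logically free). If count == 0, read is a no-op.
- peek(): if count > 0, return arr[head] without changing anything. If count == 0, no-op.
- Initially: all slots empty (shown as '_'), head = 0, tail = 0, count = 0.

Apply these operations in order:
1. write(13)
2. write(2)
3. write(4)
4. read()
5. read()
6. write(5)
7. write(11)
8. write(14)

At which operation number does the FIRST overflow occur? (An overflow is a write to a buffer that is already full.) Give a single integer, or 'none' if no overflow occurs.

Answer: 8

Derivation:
After op 1 (write(13)): arr=[13 _ _] head=0 tail=1 count=1
After op 2 (write(2)): arr=[13 2 _] head=0 tail=2 count=2
After op 3 (write(4)): arr=[13 2 4] head=0 tail=0 count=3
After op 4 (read()): arr=[13 2 4] head=1 tail=0 count=2
After op 5 (read()): arr=[13 2 4] head=2 tail=0 count=1
After op 6 (write(5)): arr=[5 2 4] head=2 tail=1 count=2
After op 7 (write(11)): arr=[5 11 4] head=2 tail=2 count=3
After op 8 (write(14)): arr=[5 11 14] head=0 tail=0 count=3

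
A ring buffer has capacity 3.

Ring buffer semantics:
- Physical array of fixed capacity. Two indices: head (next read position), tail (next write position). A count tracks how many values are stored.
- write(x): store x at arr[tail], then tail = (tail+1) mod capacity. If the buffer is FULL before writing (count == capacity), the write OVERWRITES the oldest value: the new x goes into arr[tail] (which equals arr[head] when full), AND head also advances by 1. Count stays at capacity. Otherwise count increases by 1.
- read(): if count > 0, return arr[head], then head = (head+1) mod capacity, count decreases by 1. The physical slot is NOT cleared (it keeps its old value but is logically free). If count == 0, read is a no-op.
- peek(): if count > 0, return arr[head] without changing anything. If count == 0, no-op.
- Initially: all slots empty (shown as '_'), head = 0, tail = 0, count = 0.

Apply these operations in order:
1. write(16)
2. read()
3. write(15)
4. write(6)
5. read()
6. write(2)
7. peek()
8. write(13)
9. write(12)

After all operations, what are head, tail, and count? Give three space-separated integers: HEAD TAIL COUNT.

After op 1 (write(16)): arr=[16 _ _] head=0 tail=1 count=1
After op 2 (read()): arr=[16 _ _] head=1 tail=1 count=0
After op 3 (write(15)): arr=[16 15 _] head=1 tail=2 count=1
After op 4 (write(6)): arr=[16 15 6] head=1 tail=0 count=2
After op 5 (read()): arr=[16 15 6] head=2 tail=0 count=1
After op 6 (write(2)): arr=[2 15 6] head=2 tail=1 count=2
After op 7 (peek()): arr=[2 15 6] head=2 tail=1 count=2
After op 8 (write(13)): arr=[2 13 6] head=2 tail=2 count=3
After op 9 (write(12)): arr=[2 13 12] head=0 tail=0 count=3

Answer: 0 0 3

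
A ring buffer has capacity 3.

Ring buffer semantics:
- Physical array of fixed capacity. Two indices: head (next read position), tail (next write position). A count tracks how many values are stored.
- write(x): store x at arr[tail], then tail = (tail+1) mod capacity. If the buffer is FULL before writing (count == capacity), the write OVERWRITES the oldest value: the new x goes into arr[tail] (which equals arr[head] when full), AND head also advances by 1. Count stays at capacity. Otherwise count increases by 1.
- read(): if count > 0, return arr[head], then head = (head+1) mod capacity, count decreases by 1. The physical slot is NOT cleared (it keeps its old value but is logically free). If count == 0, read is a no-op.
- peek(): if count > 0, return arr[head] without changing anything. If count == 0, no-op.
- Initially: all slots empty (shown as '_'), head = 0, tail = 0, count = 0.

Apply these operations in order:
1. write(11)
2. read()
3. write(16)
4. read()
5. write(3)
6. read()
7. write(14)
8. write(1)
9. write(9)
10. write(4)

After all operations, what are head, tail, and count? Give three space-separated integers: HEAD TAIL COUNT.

Answer: 1 1 3

Derivation:
After op 1 (write(11)): arr=[11 _ _] head=0 tail=1 count=1
After op 2 (read()): arr=[11 _ _] head=1 tail=1 count=0
After op 3 (write(16)): arr=[11 16 _] head=1 tail=2 count=1
After op 4 (read()): arr=[11 16 _] head=2 tail=2 count=0
After op 5 (write(3)): arr=[11 16 3] head=2 tail=0 count=1
After op 6 (read()): arr=[11 16 3] head=0 tail=0 count=0
After op 7 (write(14)): arr=[14 16 3] head=0 tail=1 count=1
After op 8 (write(1)): arr=[14 1 3] head=0 tail=2 count=2
After op 9 (write(9)): arr=[14 1 9] head=0 tail=0 count=3
After op 10 (write(4)): arr=[4 1 9] head=1 tail=1 count=3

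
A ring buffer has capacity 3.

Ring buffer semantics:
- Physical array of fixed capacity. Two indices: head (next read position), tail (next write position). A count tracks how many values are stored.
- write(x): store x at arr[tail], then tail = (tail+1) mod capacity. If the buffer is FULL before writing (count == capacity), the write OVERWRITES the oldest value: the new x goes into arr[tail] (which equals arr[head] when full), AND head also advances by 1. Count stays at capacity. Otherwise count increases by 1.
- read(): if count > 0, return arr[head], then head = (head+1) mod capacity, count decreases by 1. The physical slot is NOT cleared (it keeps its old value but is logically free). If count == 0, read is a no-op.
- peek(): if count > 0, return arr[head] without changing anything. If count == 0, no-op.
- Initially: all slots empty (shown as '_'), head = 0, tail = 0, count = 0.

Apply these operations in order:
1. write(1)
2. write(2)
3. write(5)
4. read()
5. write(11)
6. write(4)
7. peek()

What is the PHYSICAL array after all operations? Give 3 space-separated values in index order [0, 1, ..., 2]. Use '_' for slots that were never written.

After op 1 (write(1)): arr=[1 _ _] head=0 tail=1 count=1
After op 2 (write(2)): arr=[1 2 _] head=0 tail=2 count=2
After op 3 (write(5)): arr=[1 2 5] head=0 tail=0 count=3
After op 4 (read()): arr=[1 2 5] head=1 tail=0 count=2
After op 5 (write(11)): arr=[11 2 5] head=1 tail=1 count=3
After op 6 (write(4)): arr=[11 4 5] head=2 tail=2 count=3
After op 7 (peek()): arr=[11 4 5] head=2 tail=2 count=3

Answer: 11 4 5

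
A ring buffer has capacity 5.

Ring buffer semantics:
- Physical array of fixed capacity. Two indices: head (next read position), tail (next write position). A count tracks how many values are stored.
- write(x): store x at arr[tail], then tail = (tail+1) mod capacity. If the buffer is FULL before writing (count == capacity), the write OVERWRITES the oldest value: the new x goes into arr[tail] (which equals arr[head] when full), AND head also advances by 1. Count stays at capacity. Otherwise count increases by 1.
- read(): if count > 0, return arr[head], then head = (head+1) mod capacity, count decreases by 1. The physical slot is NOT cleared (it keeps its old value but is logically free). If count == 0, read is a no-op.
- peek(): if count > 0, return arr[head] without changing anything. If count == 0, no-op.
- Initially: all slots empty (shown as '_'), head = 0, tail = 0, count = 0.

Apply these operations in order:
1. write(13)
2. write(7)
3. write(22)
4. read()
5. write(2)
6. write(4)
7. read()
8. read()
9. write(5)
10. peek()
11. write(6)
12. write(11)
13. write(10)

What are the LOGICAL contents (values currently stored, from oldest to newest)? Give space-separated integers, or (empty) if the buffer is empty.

Answer: 4 5 6 11 10

Derivation:
After op 1 (write(13)): arr=[13 _ _ _ _] head=0 tail=1 count=1
After op 2 (write(7)): arr=[13 7 _ _ _] head=0 tail=2 count=2
After op 3 (write(22)): arr=[13 7 22 _ _] head=0 tail=3 count=3
After op 4 (read()): arr=[13 7 22 _ _] head=1 tail=3 count=2
After op 5 (write(2)): arr=[13 7 22 2 _] head=1 tail=4 count=3
After op 6 (write(4)): arr=[13 7 22 2 4] head=1 tail=0 count=4
After op 7 (read()): arr=[13 7 22 2 4] head=2 tail=0 count=3
After op 8 (read()): arr=[13 7 22 2 4] head=3 tail=0 count=2
After op 9 (write(5)): arr=[5 7 22 2 4] head=3 tail=1 count=3
After op 10 (peek()): arr=[5 7 22 2 4] head=3 tail=1 count=3
After op 11 (write(6)): arr=[5 6 22 2 4] head=3 tail=2 count=4
After op 12 (write(11)): arr=[5 6 11 2 4] head=3 tail=3 count=5
After op 13 (write(10)): arr=[5 6 11 10 4] head=4 tail=4 count=5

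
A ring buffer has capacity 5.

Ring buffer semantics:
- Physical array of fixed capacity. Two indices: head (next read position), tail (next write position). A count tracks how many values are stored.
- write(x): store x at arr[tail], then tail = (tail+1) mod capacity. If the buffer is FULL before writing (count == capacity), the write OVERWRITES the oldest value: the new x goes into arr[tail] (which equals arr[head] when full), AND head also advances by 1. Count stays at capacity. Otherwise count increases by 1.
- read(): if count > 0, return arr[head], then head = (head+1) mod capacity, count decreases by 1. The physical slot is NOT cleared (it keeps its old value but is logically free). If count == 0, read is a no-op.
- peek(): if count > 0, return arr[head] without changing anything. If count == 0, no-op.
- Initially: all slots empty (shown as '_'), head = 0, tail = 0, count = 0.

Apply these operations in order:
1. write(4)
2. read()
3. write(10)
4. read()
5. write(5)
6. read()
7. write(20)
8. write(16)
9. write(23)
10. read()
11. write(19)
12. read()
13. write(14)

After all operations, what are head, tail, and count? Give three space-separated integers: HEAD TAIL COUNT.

After op 1 (write(4)): arr=[4 _ _ _ _] head=0 tail=1 count=1
After op 2 (read()): arr=[4 _ _ _ _] head=1 tail=1 count=0
After op 3 (write(10)): arr=[4 10 _ _ _] head=1 tail=2 count=1
After op 4 (read()): arr=[4 10 _ _ _] head=2 tail=2 count=0
After op 5 (write(5)): arr=[4 10 5 _ _] head=2 tail=3 count=1
After op 6 (read()): arr=[4 10 5 _ _] head=3 tail=3 count=0
After op 7 (write(20)): arr=[4 10 5 20 _] head=3 tail=4 count=1
After op 8 (write(16)): arr=[4 10 5 20 16] head=3 tail=0 count=2
After op 9 (write(23)): arr=[23 10 5 20 16] head=3 tail=1 count=3
After op 10 (read()): arr=[23 10 5 20 16] head=4 tail=1 count=2
After op 11 (write(19)): arr=[23 19 5 20 16] head=4 tail=2 count=3
After op 12 (read()): arr=[23 19 5 20 16] head=0 tail=2 count=2
After op 13 (write(14)): arr=[23 19 14 20 16] head=0 tail=3 count=3

Answer: 0 3 3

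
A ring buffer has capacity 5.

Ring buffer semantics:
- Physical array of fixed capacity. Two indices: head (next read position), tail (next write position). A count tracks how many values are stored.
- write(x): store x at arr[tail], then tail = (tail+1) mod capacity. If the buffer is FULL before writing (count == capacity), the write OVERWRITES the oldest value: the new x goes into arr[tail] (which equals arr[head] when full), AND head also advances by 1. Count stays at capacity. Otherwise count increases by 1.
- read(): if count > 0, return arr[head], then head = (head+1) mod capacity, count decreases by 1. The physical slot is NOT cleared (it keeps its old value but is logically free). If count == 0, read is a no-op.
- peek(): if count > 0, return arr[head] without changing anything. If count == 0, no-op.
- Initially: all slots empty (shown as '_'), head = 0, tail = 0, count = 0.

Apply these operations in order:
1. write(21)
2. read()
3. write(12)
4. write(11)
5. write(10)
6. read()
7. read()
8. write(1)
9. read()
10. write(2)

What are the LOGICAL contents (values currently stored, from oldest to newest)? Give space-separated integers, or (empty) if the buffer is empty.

Answer: 1 2

Derivation:
After op 1 (write(21)): arr=[21 _ _ _ _] head=0 tail=1 count=1
After op 2 (read()): arr=[21 _ _ _ _] head=1 tail=1 count=0
After op 3 (write(12)): arr=[21 12 _ _ _] head=1 tail=2 count=1
After op 4 (write(11)): arr=[21 12 11 _ _] head=1 tail=3 count=2
After op 5 (write(10)): arr=[21 12 11 10 _] head=1 tail=4 count=3
After op 6 (read()): arr=[21 12 11 10 _] head=2 tail=4 count=2
After op 7 (read()): arr=[21 12 11 10 _] head=3 tail=4 count=1
After op 8 (write(1)): arr=[21 12 11 10 1] head=3 tail=0 count=2
After op 9 (read()): arr=[21 12 11 10 1] head=4 tail=0 count=1
After op 10 (write(2)): arr=[2 12 11 10 1] head=4 tail=1 count=2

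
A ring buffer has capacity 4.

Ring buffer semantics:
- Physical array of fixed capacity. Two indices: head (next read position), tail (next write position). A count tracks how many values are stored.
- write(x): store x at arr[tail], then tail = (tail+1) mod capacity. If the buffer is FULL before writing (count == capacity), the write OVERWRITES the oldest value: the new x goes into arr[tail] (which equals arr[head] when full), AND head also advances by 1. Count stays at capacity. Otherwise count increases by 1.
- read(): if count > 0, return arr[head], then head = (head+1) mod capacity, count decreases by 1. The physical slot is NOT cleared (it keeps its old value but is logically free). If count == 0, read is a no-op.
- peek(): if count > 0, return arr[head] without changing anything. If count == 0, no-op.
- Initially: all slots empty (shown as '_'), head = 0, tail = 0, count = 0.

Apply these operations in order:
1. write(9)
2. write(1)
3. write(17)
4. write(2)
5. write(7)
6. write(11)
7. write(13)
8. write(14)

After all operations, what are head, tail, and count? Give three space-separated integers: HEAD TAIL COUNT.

After op 1 (write(9)): arr=[9 _ _ _] head=0 tail=1 count=1
After op 2 (write(1)): arr=[9 1 _ _] head=0 tail=2 count=2
After op 3 (write(17)): arr=[9 1 17 _] head=0 tail=3 count=3
After op 4 (write(2)): arr=[9 1 17 2] head=0 tail=0 count=4
After op 5 (write(7)): arr=[7 1 17 2] head=1 tail=1 count=4
After op 6 (write(11)): arr=[7 11 17 2] head=2 tail=2 count=4
After op 7 (write(13)): arr=[7 11 13 2] head=3 tail=3 count=4
After op 8 (write(14)): arr=[7 11 13 14] head=0 tail=0 count=4

Answer: 0 0 4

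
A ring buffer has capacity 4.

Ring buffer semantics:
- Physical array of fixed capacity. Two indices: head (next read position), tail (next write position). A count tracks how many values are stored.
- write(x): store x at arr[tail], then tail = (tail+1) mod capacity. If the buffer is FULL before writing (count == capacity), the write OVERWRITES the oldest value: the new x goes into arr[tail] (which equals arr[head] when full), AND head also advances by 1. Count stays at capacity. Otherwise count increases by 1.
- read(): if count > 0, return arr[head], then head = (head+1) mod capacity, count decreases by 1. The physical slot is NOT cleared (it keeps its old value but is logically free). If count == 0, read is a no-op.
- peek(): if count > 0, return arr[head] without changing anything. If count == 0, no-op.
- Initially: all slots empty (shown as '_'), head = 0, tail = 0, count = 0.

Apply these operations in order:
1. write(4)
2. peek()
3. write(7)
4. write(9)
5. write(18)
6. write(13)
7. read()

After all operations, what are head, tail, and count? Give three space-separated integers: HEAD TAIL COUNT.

Answer: 2 1 3

Derivation:
After op 1 (write(4)): arr=[4 _ _ _] head=0 tail=1 count=1
After op 2 (peek()): arr=[4 _ _ _] head=0 tail=1 count=1
After op 3 (write(7)): arr=[4 7 _ _] head=0 tail=2 count=2
After op 4 (write(9)): arr=[4 7 9 _] head=0 tail=3 count=3
After op 5 (write(18)): arr=[4 7 9 18] head=0 tail=0 count=4
After op 6 (write(13)): arr=[13 7 9 18] head=1 tail=1 count=4
After op 7 (read()): arr=[13 7 9 18] head=2 tail=1 count=3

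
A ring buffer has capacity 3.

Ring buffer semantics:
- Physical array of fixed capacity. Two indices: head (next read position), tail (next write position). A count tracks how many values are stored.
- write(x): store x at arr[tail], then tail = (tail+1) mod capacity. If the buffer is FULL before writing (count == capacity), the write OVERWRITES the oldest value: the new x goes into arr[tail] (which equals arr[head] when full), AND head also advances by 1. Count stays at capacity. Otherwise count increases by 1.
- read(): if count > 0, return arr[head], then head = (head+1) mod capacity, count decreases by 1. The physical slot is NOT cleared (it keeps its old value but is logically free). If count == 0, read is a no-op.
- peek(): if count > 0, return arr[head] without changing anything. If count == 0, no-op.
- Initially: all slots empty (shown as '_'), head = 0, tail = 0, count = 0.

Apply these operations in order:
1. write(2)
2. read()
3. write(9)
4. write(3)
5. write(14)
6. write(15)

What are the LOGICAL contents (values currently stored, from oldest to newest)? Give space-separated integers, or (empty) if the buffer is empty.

After op 1 (write(2)): arr=[2 _ _] head=0 tail=1 count=1
After op 2 (read()): arr=[2 _ _] head=1 tail=1 count=0
After op 3 (write(9)): arr=[2 9 _] head=1 tail=2 count=1
After op 4 (write(3)): arr=[2 9 3] head=1 tail=0 count=2
After op 5 (write(14)): arr=[14 9 3] head=1 tail=1 count=3
After op 6 (write(15)): arr=[14 15 3] head=2 tail=2 count=3

Answer: 3 14 15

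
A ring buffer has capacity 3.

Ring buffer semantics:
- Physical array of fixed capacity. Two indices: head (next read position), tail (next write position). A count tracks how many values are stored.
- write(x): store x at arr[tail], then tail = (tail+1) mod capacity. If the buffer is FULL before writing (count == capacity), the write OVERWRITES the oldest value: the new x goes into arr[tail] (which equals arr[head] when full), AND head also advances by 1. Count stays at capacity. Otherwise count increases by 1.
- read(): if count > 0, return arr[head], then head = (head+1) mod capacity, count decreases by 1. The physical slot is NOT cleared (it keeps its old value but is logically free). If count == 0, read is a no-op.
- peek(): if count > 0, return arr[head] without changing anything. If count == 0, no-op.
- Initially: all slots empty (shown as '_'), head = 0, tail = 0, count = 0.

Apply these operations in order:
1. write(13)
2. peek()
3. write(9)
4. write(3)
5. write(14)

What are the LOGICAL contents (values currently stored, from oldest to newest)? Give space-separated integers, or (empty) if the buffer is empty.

Answer: 9 3 14

Derivation:
After op 1 (write(13)): arr=[13 _ _] head=0 tail=1 count=1
After op 2 (peek()): arr=[13 _ _] head=0 tail=1 count=1
After op 3 (write(9)): arr=[13 9 _] head=0 tail=2 count=2
After op 4 (write(3)): arr=[13 9 3] head=0 tail=0 count=3
After op 5 (write(14)): arr=[14 9 3] head=1 tail=1 count=3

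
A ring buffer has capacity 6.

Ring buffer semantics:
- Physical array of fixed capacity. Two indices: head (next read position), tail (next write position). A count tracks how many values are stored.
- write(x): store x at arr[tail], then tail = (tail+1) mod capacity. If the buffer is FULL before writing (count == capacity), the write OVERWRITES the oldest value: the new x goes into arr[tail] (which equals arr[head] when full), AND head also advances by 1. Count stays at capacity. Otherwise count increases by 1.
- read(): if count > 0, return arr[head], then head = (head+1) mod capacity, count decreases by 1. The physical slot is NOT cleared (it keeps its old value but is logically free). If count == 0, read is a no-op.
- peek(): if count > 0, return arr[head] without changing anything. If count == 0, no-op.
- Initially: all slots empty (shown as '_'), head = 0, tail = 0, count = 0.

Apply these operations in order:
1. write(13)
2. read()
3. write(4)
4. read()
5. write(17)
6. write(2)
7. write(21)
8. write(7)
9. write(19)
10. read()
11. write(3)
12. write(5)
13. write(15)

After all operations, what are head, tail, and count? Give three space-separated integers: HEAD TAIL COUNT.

After op 1 (write(13)): arr=[13 _ _ _ _ _] head=0 tail=1 count=1
After op 2 (read()): arr=[13 _ _ _ _ _] head=1 tail=1 count=0
After op 3 (write(4)): arr=[13 4 _ _ _ _] head=1 tail=2 count=1
After op 4 (read()): arr=[13 4 _ _ _ _] head=2 tail=2 count=0
After op 5 (write(17)): arr=[13 4 17 _ _ _] head=2 tail=3 count=1
After op 6 (write(2)): arr=[13 4 17 2 _ _] head=2 tail=4 count=2
After op 7 (write(21)): arr=[13 4 17 2 21 _] head=2 tail=5 count=3
After op 8 (write(7)): arr=[13 4 17 2 21 7] head=2 tail=0 count=4
After op 9 (write(19)): arr=[19 4 17 2 21 7] head=2 tail=1 count=5
After op 10 (read()): arr=[19 4 17 2 21 7] head=3 tail=1 count=4
After op 11 (write(3)): arr=[19 3 17 2 21 7] head=3 tail=2 count=5
After op 12 (write(5)): arr=[19 3 5 2 21 7] head=3 tail=3 count=6
After op 13 (write(15)): arr=[19 3 5 15 21 7] head=4 tail=4 count=6

Answer: 4 4 6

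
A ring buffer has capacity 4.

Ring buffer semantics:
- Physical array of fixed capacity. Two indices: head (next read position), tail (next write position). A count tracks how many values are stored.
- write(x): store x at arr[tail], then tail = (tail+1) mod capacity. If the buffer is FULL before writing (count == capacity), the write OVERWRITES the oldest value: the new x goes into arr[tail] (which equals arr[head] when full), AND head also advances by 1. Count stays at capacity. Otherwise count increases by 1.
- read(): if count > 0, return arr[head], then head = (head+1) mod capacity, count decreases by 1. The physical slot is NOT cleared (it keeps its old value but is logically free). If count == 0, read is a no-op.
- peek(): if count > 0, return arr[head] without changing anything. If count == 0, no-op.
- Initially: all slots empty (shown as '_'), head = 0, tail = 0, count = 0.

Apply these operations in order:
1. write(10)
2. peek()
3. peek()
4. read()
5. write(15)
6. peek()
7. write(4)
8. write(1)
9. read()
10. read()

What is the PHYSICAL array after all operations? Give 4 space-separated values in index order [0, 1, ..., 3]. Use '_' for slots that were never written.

After op 1 (write(10)): arr=[10 _ _ _] head=0 tail=1 count=1
After op 2 (peek()): arr=[10 _ _ _] head=0 tail=1 count=1
After op 3 (peek()): arr=[10 _ _ _] head=0 tail=1 count=1
After op 4 (read()): arr=[10 _ _ _] head=1 tail=1 count=0
After op 5 (write(15)): arr=[10 15 _ _] head=1 tail=2 count=1
After op 6 (peek()): arr=[10 15 _ _] head=1 tail=2 count=1
After op 7 (write(4)): arr=[10 15 4 _] head=1 tail=3 count=2
After op 8 (write(1)): arr=[10 15 4 1] head=1 tail=0 count=3
After op 9 (read()): arr=[10 15 4 1] head=2 tail=0 count=2
After op 10 (read()): arr=[10 15 4 1] head=3 tail=0 count=1

Answer: 10 15 4 1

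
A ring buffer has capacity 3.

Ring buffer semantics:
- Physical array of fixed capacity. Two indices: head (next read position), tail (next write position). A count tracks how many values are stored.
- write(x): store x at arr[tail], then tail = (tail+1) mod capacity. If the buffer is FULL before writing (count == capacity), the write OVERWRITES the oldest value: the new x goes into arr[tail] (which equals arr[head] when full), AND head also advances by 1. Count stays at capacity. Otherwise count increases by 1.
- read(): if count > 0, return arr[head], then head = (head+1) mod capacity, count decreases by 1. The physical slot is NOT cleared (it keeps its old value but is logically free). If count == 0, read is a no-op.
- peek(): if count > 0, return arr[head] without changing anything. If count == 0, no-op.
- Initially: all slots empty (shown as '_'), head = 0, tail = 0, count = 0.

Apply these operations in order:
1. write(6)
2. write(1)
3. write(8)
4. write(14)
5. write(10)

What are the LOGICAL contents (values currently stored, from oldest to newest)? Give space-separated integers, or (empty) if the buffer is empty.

Answer: 8 14 10

Derivation:
After op 1 (write(6)): arr=[6 _ _] head=0 tail=1 count=1
After op 2 (write(1)): arr=[6 1 _] head=0 tail=2 count=2
After op 3 (write(8)): arr=[6 1 8] head=0 tail=0 count=3
After op 4 (write(14)): arr=[14 1 8] head=1 tail=1 count=3
After op 5 (write(10)): arr=[14 10 8] head=2 tail=2 count=3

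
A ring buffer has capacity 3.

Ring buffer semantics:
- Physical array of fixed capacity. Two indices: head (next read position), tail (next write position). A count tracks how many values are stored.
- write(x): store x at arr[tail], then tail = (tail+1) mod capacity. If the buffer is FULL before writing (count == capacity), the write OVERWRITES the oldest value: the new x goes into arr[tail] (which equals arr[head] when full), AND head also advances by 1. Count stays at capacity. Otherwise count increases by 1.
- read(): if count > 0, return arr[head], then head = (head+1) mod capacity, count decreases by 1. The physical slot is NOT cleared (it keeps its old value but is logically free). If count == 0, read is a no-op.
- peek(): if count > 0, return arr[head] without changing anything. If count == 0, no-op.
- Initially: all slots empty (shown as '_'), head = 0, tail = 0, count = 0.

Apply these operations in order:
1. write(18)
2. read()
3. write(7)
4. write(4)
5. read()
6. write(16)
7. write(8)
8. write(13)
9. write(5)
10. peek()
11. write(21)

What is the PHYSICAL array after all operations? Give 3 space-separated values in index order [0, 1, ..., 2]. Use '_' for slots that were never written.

After op 1 (write(18)): arr=[18 _ _] head=0 tail=1 count=1
After op 2 (read()): arr=[18 _ _] head=1 tail=1 count=0
After op 3 (write(7)): arr=[18 7 _] head=1 tail=2 count=1
After op 4 (write(4)): arr=[18 7 4] head=1 tail=0 count=2
After op 5 (read()): arr=[18 7 4] head=2 tail=0 count=1
After op 6 (write(16)): arr=[16 7 4] head=2 tail=1 count=2
After op 7 (write(8)): arr=[16 8 4] head=2 tail=2 count=3
After op 8 (write(13)): arr=[16 8 13] head=0 tail=0 count=3
After op 9 (write(5)): arr=[5 8 13] head=1 tail=1 count=3
After op 10 (peek()): arr=[5 8 13] head=1 tail=1 count=3
After op 11 (write(21)): arr=[5 21 13] head=2 tail=2 count=3

Answer: 5 21 13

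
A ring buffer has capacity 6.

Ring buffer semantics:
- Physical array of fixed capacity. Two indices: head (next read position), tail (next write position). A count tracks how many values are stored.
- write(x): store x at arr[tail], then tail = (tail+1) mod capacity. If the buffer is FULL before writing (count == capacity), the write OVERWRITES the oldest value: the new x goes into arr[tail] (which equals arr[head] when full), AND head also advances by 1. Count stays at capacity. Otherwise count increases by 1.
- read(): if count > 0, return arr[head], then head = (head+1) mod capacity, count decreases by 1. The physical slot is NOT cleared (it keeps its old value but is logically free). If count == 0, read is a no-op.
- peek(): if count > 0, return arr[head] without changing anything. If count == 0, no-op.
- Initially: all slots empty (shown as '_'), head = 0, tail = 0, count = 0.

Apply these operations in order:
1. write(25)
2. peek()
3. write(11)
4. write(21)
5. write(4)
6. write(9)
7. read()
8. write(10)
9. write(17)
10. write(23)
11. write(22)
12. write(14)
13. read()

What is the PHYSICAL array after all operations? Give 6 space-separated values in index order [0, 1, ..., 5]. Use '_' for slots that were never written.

After op 1 (write(25)): arr=[25 _ _ _ _ _] head=0 tail=1 count=1
After op 2 (peek()): arr=[25 _ _ _ _ _] head=0 tail=1 count=1
After op 3 (write(11)): arr=[25 11 _ _ _ _] head=0 tail=2 count=2
After op 4 (write(21)): arr=[25 11 21 _ _ _] head=0 tail=3 count=3
After op 5 (write(4)): arr=[25 11 21 4 _ _] head=0 tail=4 count=4
After op 6 (write(9)): arr=[25 11 21 4 9 _] head=0 tail=5 count=5
After op 7 (read()): arr=[25 11 21 4 9 _] head=1 tail=5 count=4
After op 8 (write(10)): arr=[25 11 21 4 9 10] head=1 tail=0 count=5
After op 9 (write(17)): arr=[17 11 21 4 9 10] head=1 tail=1 count=6
After op 10 (write(23)): arr=[17 23 21 4 9 10] head=2 tail=2 count=6
After op 11 (write(22)): arr=[17 23 22 4 9 10] head=3 tail=3 count=6
After op 12 (write(14)): arr=[17 23 22 14 9 10] head=4 tail=4 count=6
After op 13 (read()): arr=[17 23 22 14 9 10] head=5 tail=4 count=5

Answer: 17 23 22 14 9 10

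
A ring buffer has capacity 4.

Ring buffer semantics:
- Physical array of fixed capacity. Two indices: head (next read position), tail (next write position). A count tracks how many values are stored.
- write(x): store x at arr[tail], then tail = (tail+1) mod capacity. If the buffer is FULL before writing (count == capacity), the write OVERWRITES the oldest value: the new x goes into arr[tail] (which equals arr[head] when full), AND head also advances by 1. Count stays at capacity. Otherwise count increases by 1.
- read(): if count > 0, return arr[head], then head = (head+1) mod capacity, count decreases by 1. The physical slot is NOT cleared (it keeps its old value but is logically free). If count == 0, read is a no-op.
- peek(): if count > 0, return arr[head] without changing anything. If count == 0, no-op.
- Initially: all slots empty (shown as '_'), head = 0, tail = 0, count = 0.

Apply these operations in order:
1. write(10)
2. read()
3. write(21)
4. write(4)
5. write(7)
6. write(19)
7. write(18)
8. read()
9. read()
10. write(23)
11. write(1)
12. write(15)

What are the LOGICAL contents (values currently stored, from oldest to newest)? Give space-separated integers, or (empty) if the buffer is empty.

After op 1 (write(10)): arr=[10 _ _ _] head=0 tail=1 count=1
After op 2 (read()): arr=[10 _ _ _] head=1 tail=1 count=0
After op 3 (write(21)): arr=[10 21 _ _] head=1 tail=2 count=1
After op 4 (write(4)): arr=[10 21 4 _] head=1 tail=3 count=2
After op 5 (write(7)): arr=[10 21 4 7] head=1 tail=0 count=3
After op 6 (write(19)): arr=[19 21 4 7] head=1 tail=1 count=4
After op 7 (write(18)): arr=[19 18 4 7] head=2 tail=2 count=4
After op 8 (read()): arr=[19 18 4 7] head=3 tail=2 count=3
After op 9 (read()): arr=[19 18 4 7] head=0 tail=2 count=2
After op 10 (write(23)): arr=[19 18 23 7] head=0 tail=3 count=3
After op 11 (write(1)): arr=[19 18 23 1] head=0 tail=0 count=4
After op 12 (write(15)): arr=[15 18 23 1] head=1 tail=1 count=4

Answer: 18 23 1 15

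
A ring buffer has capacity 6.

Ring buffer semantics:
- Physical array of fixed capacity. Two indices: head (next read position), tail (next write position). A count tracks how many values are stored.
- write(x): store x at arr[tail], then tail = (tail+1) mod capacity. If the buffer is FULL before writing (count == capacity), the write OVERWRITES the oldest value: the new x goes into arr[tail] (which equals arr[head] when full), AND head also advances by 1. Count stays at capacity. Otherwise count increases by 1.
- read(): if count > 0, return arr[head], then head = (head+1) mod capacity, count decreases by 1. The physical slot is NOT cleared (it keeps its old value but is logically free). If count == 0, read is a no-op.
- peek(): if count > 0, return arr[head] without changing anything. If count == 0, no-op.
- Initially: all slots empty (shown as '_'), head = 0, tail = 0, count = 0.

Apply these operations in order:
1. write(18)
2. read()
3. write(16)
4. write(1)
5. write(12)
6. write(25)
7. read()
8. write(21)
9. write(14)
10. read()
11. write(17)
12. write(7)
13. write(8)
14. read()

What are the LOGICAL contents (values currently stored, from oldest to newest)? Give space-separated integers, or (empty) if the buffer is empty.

Answer: 21 14 17 7 8

Derivation:
After op 1 (write(18)): arr=[18 _ _ _ _ _] head=0 tail=1 count=1
After op 2 (read()): arr=[18 _ _ _ _ _] head=1 tail=1 count=0
After op 3 (write(16)): arr=[18 16 _ _ _ _] head=1 tail=2 count=1
After op 4 (write(1)): arr=[18 16 1 _ _ _] head=1 tail=3 count=2
After op 5 (write(12)): arr=[18 16 1 12 _ _] head=1 tail=4 count=3
After op 6 (write(25)): arr=[18 16 1 12 25 _] head=1 tail=5 count=4
After op 7 (read()): arr=[18 16 1 12 25 _] head=2 tail=5 count=3
After op 8 (write(21)): arr=[18 16 1 12 25 21] head=2 tail=0 count=4
After op 9 (write(14)): arr=[14 16 1 12 25 21] head=2 tail=1 count=5
After op 10 (read()): arr=[14 16 1 12 25 21] head=3 tail=1 count=4
After op 11 (write(17)): arr=[14 17 1 12 25 21] head=3 tail=2 count=5
After op 12 (write(7)): arr=[14 17 7 12 25 21] head=3 tail=3 count=6
After op 13 (write(8)): arr=[14 17 7 8 25 21] head=4 tail=4 count=6
After op 14 (read()): arr=[14 17 7 8 25 21] head=5 tail=4 count=5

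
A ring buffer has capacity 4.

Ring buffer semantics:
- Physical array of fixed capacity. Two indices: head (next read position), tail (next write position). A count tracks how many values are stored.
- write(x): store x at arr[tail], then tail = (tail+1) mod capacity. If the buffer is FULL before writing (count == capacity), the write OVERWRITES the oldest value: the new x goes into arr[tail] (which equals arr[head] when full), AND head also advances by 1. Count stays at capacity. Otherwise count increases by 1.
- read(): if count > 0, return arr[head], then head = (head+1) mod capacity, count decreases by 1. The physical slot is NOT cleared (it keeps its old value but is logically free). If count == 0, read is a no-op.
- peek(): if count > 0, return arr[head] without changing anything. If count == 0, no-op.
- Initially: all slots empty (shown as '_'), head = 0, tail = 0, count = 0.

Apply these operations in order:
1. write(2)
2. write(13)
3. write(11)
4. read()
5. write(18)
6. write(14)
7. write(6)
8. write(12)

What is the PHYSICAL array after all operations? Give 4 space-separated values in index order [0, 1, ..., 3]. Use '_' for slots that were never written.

After op 1 (write(2)): arr=[2 _ _ _] head=0 tail=1 count=1
After op 2 (write(13)): arr=[2 13 _ _] head=0 tail=2 count=2
After op 3 (write(11)): arr=[2 13 11 _] head=0 tail=3 count=3
After op 4 (read()): arr=[2 13 11 _] head=1 tail=3 count=2
After op 5 (write(18)): arr=[2 13 11 18] head=1 tail=0 count=3
After op 6 (write(14)): arr=[14 13 11 18] head=1 tail=1 count=4
After op 7 (write(6)): arr=[14 6 11 18] head=2 tail=2 count=4
After op 8 (write(12)): arr=[14 6 12 18] head=3 tail=3 count=4

Answer: 14 6 12 18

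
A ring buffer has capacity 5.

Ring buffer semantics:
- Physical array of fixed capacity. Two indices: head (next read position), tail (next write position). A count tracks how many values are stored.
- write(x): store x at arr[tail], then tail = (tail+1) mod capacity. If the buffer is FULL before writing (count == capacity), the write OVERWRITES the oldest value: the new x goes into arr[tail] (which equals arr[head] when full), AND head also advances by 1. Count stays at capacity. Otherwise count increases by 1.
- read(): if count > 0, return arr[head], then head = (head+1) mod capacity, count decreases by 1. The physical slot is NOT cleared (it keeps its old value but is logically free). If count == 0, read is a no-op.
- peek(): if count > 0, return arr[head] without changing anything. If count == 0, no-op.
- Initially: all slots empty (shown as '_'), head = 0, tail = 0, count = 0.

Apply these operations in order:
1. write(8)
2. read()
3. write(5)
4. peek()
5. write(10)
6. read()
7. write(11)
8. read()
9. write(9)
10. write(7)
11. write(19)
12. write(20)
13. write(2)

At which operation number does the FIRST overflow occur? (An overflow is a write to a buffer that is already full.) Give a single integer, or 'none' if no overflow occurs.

Answer: 13

Derivation:
After op 1 (write(8)): arr=[8 _ _ _ _] head=0 tail=1 count=1
After op 2 (read()): arr=[8 _ _ _ _] head=1 tail=1 count=0
After op 3 (write(5)): arr=[8 5 _ _ _] head=1 tail=2 count=1
After op 4 (peek()): arr=[8 5 _ _ _] head=1 tail=2 count=1
After op 5 (write(10)): arr=[8 5 10 _ _] head=1 tail=3 count=2
After op 6 (read()): arr=[8 5 10 _ _] head=2 tail=3 count=1
After op 7 (write(11)): arr=[8 5 10 11 _] head=2 tail=4 count=2
After op 8 (read()): arr=[8 5 10 11 _] head=3 tail=4 count=1
After op 9 (write(9)): arr=[8 5 10 11 9] head=3 tail=0 count=2
After op 10 (write(7)): arr=[7 5 10 11 9] head=3 tail=1 count=3
After op 11 (write(19)): arr=[7 19 10 11 9] head=3 tail=2 count=4
After op 12 (write(20)): arr=[7 19 20 11 9] head=3 tail=3 count=5
After op 13 (write(2)): arr=[7 19 20 2 9] head=4 tail=4 count=5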